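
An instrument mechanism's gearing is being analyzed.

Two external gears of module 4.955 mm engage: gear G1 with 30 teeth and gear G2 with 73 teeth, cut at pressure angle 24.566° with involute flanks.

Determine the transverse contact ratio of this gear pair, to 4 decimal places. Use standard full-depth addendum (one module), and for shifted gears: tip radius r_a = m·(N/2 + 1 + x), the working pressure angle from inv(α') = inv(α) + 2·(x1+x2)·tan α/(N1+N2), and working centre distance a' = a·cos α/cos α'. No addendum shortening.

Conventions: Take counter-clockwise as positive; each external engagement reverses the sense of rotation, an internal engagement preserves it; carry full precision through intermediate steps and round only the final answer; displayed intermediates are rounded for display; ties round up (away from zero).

topology: single-mesh involute geometry — m = 4.955, 30T/73T pair
base radii: r_b1 = 67.597322, r_b2 = 164.486817
tip radii: r_a1 = 79.280000, r_a2 = 185.812500
no profile shift: α' = α, a' = a
action lengths: √(r_a1²−r_b1²) = 41.423670, √(r_a2²−r_b2²) = 86.431315
base pitch p_b = π·m·cos α = 14.157550
CR = (41.423670 + 86.431315 − 255.182500·sin 24.56600°)/14.157550 = 1.537350
contact ratio ≈ 1.5374

1.5374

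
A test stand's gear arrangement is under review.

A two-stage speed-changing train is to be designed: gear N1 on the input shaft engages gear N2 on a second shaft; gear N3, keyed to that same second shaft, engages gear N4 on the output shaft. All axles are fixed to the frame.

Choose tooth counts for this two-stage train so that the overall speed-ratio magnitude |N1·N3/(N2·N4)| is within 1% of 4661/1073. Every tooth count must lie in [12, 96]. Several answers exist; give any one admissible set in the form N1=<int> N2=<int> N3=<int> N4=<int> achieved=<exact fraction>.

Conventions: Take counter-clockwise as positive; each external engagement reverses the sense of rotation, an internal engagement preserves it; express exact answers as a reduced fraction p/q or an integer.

topology: fixed-axis compound train — 2 stages, target 4661/1073
target = 4661/1073 in lowest terms: an exact hit needs N1·N3 = k·4661 and N2·N4 = k·1073 for one integer k, every count in [12, 96]; additionally prefer no 1:1 stage (N1 ≠ N2, N3 ≠ N4)
k = 1: N1·N3 = 4661 = 59·79, N2·N4 = 1073 = 29·37
achieved = 59·79/(29·37) = 4661/1073; |achieved − target| = 0 ≤ 4661/107300 ✓

N1=59 N2=29 N3=79 N4=37 achieved=4661/1073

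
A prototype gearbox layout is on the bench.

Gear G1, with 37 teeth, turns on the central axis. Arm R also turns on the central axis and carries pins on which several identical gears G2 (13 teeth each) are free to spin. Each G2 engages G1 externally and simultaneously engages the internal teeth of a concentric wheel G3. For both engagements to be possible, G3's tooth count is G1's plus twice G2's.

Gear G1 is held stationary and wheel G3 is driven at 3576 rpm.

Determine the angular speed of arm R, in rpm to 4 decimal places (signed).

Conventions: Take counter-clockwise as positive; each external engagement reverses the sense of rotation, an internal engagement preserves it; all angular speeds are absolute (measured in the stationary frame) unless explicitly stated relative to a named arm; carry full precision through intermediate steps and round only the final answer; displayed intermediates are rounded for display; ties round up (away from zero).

topology: planetary set — G1 37T / G2 13T / G3 63T, arm = carrier (Willis)
normalise by the input: solve with ω_ring = 1, then scale by 3576 rpm
ring teeth: 37 + 2·13 = 63
37(ω_sun−ω_arm) = −63(ω_ring−ω_arm),  ω_sun = 0, ω_ring = 1
37(0−ω_arm) = −63(1−ω_arm)  ⇒  100·ω_arm = 63  ⇒  ω_arm = 63/100
scale: ω_arm = 63/100 × 3576 rpm = +2252.8800 rpm

+2252.8800 rpm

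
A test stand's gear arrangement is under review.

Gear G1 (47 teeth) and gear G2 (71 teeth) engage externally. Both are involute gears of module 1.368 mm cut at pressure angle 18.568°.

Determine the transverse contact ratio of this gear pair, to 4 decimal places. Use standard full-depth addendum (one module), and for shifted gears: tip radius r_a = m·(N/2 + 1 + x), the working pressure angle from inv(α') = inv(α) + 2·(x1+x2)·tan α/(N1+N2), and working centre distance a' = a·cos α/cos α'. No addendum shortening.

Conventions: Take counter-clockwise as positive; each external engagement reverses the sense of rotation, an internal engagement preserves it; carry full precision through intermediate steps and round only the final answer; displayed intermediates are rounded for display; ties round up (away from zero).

class = single-mesh tooth geometry [involute pair 47T × 71T, m = 1.368]
base radii: r_b1 = 30.474581, r_b2 = 46.036069
tip radii: r_a1 = 33.516000, r_a2 = 49.932000
no profile shift: α' = α, a' = a
action lengths: √(r_a1²−r_b1²) = 13.950705, √(r_a2²−r_b2²) = 19.336105
base pitch p_b = π·m·cos α = 4.073988
CR = (13.950705 + 19.336105 − 80.712000·sin 18.56800°)/4.073988 = 1.861982
contact ratio ≈ 1.8620

1.8620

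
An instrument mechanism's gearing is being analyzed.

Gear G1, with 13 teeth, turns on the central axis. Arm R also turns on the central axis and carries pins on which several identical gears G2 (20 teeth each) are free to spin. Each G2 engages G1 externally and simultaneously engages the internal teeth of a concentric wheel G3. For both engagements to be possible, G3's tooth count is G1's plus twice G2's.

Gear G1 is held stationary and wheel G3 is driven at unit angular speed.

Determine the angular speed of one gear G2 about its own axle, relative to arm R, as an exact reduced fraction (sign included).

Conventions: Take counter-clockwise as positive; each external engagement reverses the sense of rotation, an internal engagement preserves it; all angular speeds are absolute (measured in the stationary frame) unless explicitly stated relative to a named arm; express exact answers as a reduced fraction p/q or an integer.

689/1320

planetary set (13T centre, 20T on arm, 53T internal) — Willis relation
ring teeth: 13 + 2·20 = 53
13(ω_sun−ω_arm) = −53(ω_ring−ω_arm),  ω_sun = 0, ω_ring = 1
13(0−ω_arm) = −53(1−ω_arm)  ⇒  66·ω_arm = 53  ⇒  ω_arm = 53/66
sun–planet mesh: 13·(0−53/66) = −20·(ω_p−ω_arm)  ⇒  ω_p−ω_arm = 689/1320
exact speed ratio = 689/1320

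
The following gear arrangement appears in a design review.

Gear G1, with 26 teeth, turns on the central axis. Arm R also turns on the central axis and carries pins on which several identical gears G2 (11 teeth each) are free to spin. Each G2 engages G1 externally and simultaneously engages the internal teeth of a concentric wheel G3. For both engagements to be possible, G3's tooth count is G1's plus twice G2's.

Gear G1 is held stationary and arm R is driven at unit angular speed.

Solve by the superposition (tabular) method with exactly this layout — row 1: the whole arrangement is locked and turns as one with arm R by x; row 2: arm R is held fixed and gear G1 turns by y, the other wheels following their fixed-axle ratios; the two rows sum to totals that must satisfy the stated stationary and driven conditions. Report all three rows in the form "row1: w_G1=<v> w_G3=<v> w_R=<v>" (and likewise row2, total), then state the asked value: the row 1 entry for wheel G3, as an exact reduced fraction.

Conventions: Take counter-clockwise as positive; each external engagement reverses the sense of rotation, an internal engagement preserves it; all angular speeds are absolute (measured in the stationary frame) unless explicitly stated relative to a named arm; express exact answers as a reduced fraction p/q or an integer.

row1: w_G1=1 w_G3=1 w_R=1
row2: w_G1=-1 w_G3=13/24 w_R=0
total: w_G1=0 w_G3=37/24 w_R=1
asked value: 1

topology: planetary set — G1 26T / G2 11T / G3 48T, arm = carrier (Willis)
row 1 — lock + rotate with arm: ω_sun = ω_ring = ω_arm = x
row 2 (arm held, sun turns y): ω_ring = −(26/48)·y, ω_arm = 0
boundary: total ω_sun = x + y = 0 and total ω_arm = x = 1  ⇒  y = -1, x = 1
row 2 ring = −(26/48)·(-1) = 13/24
totals (row 1 + row 2): sun 1 + (-1) = 0, ring 1 + 13/24 = 37/24, arm 1 + 0 = 1
asked cell (row1, ring) = 1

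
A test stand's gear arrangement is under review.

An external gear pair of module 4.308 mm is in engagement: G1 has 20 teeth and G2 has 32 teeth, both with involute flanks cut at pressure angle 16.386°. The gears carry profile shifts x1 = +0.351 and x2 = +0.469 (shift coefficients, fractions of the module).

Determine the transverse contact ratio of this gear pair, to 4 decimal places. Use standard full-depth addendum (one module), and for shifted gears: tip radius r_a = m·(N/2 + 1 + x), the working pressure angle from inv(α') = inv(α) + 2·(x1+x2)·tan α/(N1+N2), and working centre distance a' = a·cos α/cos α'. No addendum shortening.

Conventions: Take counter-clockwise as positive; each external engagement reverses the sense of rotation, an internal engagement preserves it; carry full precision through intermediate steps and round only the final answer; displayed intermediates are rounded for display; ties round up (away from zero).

1.6034

class = single-mesh tooth geometry [involute pair 20T × 32T, m = 4.308]
base radii: r_b1 = 41.330217, r_b2 = 66.128347
tip radii: r_a1 = 48.900108, r_a2 = 75.256452
inv(α') = inv(16.386°) + 2·(+0.351+0.469)·tan α/(20+32) = 0.01733476  ⇒  α' = 20.99606°
a' = a·cos α / cos α' = 112.0080·cos 16.386°/cos 20.99606° = 115.100665
action lengths: √(r_a1²−r_b1²) = 26.134914, √(r_a2²−r_b2²) = 35.924578
base pitch p_b = π·m·cos α = 12.984271
CR = (26.134914 + 35.924578 − 115.100665·sin 20.99606°)/12.984271 = 1.603362
contact ratio ≈ 1.6034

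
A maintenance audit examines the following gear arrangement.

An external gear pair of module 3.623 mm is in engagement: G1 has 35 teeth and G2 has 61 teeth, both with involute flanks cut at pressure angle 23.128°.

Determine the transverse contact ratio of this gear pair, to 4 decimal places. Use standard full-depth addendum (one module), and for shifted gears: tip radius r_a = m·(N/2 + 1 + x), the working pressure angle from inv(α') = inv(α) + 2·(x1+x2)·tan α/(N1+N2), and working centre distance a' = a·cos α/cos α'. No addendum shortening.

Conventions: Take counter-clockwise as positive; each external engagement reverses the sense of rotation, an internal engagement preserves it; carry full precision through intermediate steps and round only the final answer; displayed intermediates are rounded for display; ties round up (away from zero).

topology: single-mesh involute geometry — m = 3.623, 35T/61T pair
base radii: r_b1 = 58.306819, r_b2 = 101.620456
tip radii: r_a1 = 67.025500, r_a2 = 114.124500
no profile shift: α' = α, a' = a
action lengths: √(r_a1²−r_b1²) = 33.056504, √(r_a2²−r_b2²) = 51.939237
base pitch p_b = π·m·cos α = 10.467216
CR = (33.056504 + 51.939237 − 173.904000·sin 23.12800°)/10.467216 = 1.594367
contact ratio ≈ 1.5944

1.5944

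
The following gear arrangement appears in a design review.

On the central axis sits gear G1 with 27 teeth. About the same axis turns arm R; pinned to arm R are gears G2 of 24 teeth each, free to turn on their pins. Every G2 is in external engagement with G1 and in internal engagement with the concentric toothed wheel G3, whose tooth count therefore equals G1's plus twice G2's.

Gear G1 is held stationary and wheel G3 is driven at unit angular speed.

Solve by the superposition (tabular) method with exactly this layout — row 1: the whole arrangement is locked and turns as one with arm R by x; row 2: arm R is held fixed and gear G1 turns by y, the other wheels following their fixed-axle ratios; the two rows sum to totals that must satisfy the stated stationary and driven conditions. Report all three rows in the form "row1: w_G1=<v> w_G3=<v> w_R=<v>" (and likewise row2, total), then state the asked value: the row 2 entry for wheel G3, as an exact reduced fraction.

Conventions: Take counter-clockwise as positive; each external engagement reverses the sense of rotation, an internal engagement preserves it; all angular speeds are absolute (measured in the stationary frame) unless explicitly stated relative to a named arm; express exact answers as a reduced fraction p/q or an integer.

row1: w_G1=25/34 w_G3=25/34 w_R=25/34
row2: w_G1=-25/34 w_G3=9/34 w_R=0
total: w_G1=0 w_G3=1 w_R=25/34
asked value: 9/34

topology: planetary set — G1 27T / G2 24T / G3 75T, arm = carrier (Willis)
row 1 (train locked, turned with arm): all members turn x
row 2 (arm held, sun turns y): ω_ring = −(27/75)·y, ω_arm = 0
boundary: total ω_sun = x + y = 0 and total ω_ring = x − (27/75)·y = 1  ⇒  y = -25/34, x = 25/34
row 2 ring = −(27/75)·(-25/34) = 9/34
totals (row 1 + row 2): sun 25/34 + (-25/34) = 0, ring 25/34 + 9/34 = 1, arm 25/34 + 0 = 25/34
asked cell (row2, ring) = 9/34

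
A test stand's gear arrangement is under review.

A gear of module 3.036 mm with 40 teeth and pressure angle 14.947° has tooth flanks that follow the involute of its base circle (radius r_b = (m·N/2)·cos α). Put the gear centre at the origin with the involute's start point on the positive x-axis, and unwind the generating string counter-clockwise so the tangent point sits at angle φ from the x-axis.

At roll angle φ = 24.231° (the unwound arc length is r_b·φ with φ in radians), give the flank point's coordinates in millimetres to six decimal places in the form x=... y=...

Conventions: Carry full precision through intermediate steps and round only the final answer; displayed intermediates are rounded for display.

x=63.679538 y=1.452849

recognized (one wheel, involute flank): single-mesh tooth geometry, m = 3.036, N = 40
pitch radius r_p = m·N/2 = 3.036·40/2 = 60.720000
base radius r_b = r_p·cos α = 60.720000·cos 14.947° = 58.665528
roll angle φ = 24.231° = 0.42291073 rad
x = r_b·(cos φ + φ·sin φ) = 63.679538
y = r_b·(sin φ − φ·cos φ) = 1.452849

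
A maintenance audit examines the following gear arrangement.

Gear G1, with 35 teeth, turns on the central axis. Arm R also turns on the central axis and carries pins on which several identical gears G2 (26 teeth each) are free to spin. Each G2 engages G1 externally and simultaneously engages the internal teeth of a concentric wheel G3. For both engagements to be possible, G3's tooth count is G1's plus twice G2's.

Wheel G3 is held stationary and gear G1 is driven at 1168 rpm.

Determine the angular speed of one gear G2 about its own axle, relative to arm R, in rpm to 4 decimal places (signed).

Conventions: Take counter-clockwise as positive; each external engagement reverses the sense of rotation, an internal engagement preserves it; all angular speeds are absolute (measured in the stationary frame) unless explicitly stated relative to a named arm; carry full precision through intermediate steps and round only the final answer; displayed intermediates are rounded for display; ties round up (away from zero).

topology: planetary set — G1 35T / G2 26T / G3 87T, arm = carrier (Willis)
normalise by the input: solve with ω_sun = 1, then scale by 1168 rpm
ring teeth: 35 + 2·26 = 87
35(ω_sun−ω_arm) = −87(ω_ring−ω_arm),  ω_ring = 0, ω_sun = 1
35(1−ω_arm) = −87(0−ω_arm)  ⇒  122·ω_arm = 35  ⇒  ω_arm = 35/122
sun–planet mesh: 35·(1−35/122) = −26·(ω_p−ω_arm)  ⇒  ω_p−ω_arm = -3045/3172
scale: ω_p−ω_arm = -3045/3172 × 1168 rpm = -1121.2358 rpm

-1121.2358 rpm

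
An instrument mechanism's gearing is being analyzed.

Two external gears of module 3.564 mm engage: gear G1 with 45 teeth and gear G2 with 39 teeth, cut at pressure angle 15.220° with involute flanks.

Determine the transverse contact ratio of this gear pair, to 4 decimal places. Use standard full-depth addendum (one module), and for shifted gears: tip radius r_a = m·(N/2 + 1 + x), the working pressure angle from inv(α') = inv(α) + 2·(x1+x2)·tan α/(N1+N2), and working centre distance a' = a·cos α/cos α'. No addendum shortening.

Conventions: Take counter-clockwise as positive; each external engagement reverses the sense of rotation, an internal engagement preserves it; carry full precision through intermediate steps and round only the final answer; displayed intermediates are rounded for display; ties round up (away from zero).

2.0138

topology: single-mesh involute geometry — m = 3.564, 45T/39T pair
base radii: r_b1 = 77.377329, r_b2 = 67.060352
tip radii: r_a1 = 83.754000, r_a2 = 73.062000
no profile shift: α' = α, a' = a
action lengths: √(r_a1²−r_b1²) = 32.054352, √(r_a2²−r_b2²) = 28.999398
base pitch p_b = π·m·cos α = 10.803913
CR = (32.054352 + 28.999398 − 149.688000·sin 15.22000°)/10.803913 = 2.013785
contact ratio ≈ 2.0138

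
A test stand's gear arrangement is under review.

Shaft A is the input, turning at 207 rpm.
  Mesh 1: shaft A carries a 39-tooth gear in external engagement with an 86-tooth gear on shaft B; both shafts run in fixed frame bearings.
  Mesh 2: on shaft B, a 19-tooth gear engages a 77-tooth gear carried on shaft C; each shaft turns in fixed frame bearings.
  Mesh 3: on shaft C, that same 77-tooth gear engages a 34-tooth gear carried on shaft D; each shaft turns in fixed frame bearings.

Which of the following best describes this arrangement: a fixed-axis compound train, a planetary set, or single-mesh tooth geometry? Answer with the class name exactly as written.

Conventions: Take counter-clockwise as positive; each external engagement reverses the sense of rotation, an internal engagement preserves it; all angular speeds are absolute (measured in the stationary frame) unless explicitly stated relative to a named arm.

fixed-axis compound train

topology: fixed-axis compound train — 3 meshes, A→D
classification: fixed-axis compound train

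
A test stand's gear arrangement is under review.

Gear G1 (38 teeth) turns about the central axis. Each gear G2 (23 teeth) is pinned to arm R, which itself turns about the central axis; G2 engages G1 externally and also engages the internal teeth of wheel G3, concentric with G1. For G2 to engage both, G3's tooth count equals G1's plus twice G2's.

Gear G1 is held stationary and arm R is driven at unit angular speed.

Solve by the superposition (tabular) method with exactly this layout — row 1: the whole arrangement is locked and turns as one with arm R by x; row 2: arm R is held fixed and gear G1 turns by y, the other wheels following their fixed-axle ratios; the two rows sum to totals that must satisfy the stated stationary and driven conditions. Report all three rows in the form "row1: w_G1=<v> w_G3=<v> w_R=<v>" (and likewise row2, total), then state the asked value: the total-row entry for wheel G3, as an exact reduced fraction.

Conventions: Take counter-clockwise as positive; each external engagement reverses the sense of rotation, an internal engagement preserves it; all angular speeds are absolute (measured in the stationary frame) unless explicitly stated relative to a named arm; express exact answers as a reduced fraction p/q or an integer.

planetary set (38T centre, 23T on arm, 84T internal) — Willis relation
row 1: whole set turns with the arm by x
row 2 — arm fixed, fixed-axis ratios: sun y, ring −(38/84)·y, arm 0
boundary: total ω_sun = x + y = 0 and total ω_arm = x = 1  ⇒  y = -1, x = 1
row 2 ring = −(38/84)·(-1) = 19/42
totals (row 1 + row 2): sun 1 + (-1) = 0, ring 1 + 19/42 = 61/42, arm 1 + 0 = 1
asked cell (total, ring) = 61/42

row1: w_G1=1 w_G3=1 w_R=1
row2: w_G1=-1 w_G3=19/42 w_R=0
total: w_G1=0 w_G3=61/42 w_R=1
asked value: 61/42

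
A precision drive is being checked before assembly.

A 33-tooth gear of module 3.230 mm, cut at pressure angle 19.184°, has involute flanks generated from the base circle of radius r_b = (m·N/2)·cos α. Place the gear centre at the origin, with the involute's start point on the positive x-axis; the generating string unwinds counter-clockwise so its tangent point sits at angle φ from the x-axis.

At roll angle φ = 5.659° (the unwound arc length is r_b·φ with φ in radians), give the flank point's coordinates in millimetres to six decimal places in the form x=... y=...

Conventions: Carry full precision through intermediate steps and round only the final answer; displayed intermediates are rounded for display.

x=50.580348 y=0.016150

topology: single-mesh involute geometry — m = 3.230, N = 33
pitch radius r_p = m·N/2 = 3.230·33/2 = 53.295000
base radius r_b = r_p·cos α = 53.295000·cos 19.184° = 50.335431
roll angle φ = 5.659° = 0.09876818 rad
x = r_b·(cos φ + φ·sin φ) = 50.580348
y = r_b·(sin φ − φ·cos φ) = 0.016150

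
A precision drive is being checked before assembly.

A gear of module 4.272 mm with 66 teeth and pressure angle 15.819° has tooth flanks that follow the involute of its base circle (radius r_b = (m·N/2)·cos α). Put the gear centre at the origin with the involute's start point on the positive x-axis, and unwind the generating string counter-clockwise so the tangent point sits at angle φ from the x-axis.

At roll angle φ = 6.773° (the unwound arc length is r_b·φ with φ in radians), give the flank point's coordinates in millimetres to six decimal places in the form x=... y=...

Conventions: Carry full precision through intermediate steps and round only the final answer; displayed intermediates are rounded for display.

topology: single-mesh involute geometry — m = 4.272, N = 66
pitch radius r_p = m·N/2 = 4.272·66/2 = 140.976000
base radius r_b = r_p·cos α = 140.976000·cos 15.819° = 135.636907
roll angle φ = 6.773° = 0.11821115 rad
x = r_b·(cos φ + φ·sin φ) = 136.581286
y = r_b·(sin φ − φ·cos φ) = 0.074580

x=136.581286 y=0.074580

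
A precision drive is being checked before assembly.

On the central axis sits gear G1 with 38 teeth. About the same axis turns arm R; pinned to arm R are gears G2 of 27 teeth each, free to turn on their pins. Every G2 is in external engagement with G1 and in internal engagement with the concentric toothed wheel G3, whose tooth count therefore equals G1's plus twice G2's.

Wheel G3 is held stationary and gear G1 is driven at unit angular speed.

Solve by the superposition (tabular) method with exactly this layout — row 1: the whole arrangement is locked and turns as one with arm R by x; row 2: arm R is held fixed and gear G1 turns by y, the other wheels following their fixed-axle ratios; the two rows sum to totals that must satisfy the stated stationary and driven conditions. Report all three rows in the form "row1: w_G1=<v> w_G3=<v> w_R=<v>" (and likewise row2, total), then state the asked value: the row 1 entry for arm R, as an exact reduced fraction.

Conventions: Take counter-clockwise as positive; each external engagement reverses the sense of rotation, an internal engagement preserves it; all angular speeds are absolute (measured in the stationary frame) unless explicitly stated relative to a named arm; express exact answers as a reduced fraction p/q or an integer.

topology: planetary set — G1 38T / G2 27T / G3 92T, arm = carrier (Willis)
row 1 — lock + rotate with arm: ω_sun = ω_ring = ω_arm = x
superposition row 2 [arm held]: sun y, ring −(38/92)·y, arm 0
boundary: total ω_ring = x − (38/92)·y = 0 and total ω_sun = x + y = 1  ⇒  y = 46/65, x = 19/65
row 2 ring = −(38/92)·46/65 = -19/65
totals (row 1 + row 2): sun 19/65 + 46/65 = 1, ring 19/65 + (-19/65) = 0, arm 19/65 + 0 = 19/65
asked cell (row1, arm) = 19/65

row1: w_G1=19/65 w_G3=19/65 w_R=19/65
row2: w_G1=46/65 w_G3=-19/65 w_R=0
total: w_G1=1 w_G3=0 w_R=19/65
asked value: 19/65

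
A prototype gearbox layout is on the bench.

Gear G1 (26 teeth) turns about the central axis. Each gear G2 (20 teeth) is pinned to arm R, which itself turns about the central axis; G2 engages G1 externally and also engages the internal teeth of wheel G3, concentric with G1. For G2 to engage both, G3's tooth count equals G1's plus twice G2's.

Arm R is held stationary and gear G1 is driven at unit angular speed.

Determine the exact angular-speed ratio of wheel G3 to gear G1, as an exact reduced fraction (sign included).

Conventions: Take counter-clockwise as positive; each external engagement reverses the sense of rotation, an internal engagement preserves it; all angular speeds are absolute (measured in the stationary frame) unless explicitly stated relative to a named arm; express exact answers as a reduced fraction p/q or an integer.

recognized (axles ride arm R): planetary set, 26/20/66 teeth
ring teeth: 26 + 2·20 = 66
26(ω_sun−ω_arm) = −66(ω_ring−ω_arm),  ω_arm = 0, ω_sun = 1
ω_ring = 0 − (26/66)(1−0) = -13/33
ω_out/ω_in = -13/33

-13/33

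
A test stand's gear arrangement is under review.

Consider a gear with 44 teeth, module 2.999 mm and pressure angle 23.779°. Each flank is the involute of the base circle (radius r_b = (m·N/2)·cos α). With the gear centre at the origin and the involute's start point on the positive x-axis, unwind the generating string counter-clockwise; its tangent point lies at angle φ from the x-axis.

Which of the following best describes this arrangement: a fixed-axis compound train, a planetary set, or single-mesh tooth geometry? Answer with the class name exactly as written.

single-mesh tooth geometry

single-mesh involute tooth geometry (44T wheel at module 2.999)
classification: single-mesh tooth geometry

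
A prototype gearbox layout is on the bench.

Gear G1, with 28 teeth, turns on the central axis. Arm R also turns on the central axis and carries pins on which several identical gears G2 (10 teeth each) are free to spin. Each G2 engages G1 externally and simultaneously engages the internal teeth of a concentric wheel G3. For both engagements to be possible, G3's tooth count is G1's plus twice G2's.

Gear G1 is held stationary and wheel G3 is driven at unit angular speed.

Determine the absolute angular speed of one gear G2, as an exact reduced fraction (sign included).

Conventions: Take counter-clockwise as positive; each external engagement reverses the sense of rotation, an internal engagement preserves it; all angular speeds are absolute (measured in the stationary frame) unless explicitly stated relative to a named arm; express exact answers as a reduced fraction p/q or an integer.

12/5

topology: planetary set — G1 28T / G2 10T / G3 48T, arm = carrier (Willis)
ring teeth: 28 + 2·10 = 48
28(ω_sun−ω_arm) = −48(ω_ring−ω_arm),  ω_sun = 0, ω_ring = 1
28(0−ω_arm) = −48(1−ω_arm)  ⇒  76·ω_arm = 48  ⇒  ω_arm = 12/19
sun–planet mesh: 28·(0−12/19) = −10·(ω_p−ω_arm)  ⇒  ω_p−ω_arm = 168/95
ω_p = 12/19 + 168/95 = 12/5
exact speed ratio = 12/5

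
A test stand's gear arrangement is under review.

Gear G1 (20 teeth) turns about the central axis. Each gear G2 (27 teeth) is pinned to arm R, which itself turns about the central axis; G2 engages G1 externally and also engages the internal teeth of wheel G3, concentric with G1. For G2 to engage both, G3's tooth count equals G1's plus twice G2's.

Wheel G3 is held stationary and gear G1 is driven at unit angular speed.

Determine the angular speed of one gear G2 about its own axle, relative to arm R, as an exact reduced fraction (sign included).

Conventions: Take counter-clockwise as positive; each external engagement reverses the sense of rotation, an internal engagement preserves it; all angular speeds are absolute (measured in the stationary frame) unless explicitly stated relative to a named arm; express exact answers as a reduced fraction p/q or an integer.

-740/1269

topology: planetary set — G1 20T / G2 27T / G3 74T, arm = carrier (Willis)
ring teeth: 20 + 2·27 = 74
20(ω_sun−ω_arm) = −74(ω_ring−ω_arm),  ω_ring = 0, ω_sun = 1
20(1−ω_arm) = −74(0−ω_arm)  ⇒  94·ω_arm = 20  ⇒  ω_arm = 10/47
sun–planet mesh: 20·(1−10/47) = −27·(ω_p−ω_arm)  ⇒  ω_p−ω_arm = -740/1269
exact speed ratio = -740/1269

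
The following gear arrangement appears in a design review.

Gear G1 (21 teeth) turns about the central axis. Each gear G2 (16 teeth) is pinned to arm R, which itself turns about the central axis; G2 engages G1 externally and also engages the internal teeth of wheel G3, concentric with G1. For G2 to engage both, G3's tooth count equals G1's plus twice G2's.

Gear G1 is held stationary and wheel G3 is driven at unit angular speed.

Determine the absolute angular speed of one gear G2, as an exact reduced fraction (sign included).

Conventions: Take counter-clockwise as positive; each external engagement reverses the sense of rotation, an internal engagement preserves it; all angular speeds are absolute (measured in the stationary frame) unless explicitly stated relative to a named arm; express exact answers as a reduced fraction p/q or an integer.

topology: planetary set — G1 21T / G2 16T / G3 53T, arm = carrier (Willis)
ring teeth: 21 + 2·16 = 53
21(ω_sun−ω_arm) = −53(ω_ring−ω_arm),  ω_sun = 0, ω_ring = 1
21(0−ω_arm) = −53(1−ω_arm)  ⇒  74·ω_arm = 53  ⇒  ω_arm = 53/74
sun–planet mesh: 21·(0−53/74) = −16·(ω_p−ω_arm)  ⇒  ω_p−ω_arm = 1113/1184
ω_p = 53/74 + 1113/1184 = 53/32
exact speed ratio = 53/32

53/32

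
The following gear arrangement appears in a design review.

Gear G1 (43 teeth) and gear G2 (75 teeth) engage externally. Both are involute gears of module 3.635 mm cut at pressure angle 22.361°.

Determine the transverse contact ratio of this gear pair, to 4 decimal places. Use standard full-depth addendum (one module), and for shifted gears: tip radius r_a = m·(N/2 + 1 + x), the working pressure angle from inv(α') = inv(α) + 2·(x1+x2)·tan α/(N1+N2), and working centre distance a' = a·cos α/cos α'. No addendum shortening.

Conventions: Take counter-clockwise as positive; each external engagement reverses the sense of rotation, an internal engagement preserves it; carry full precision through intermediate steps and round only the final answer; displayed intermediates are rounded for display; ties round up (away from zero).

recognized (one external pair, fixed centres): single-mesh tooth geometry, m = 3.635, N1 = 43, N2 = 75
base radii: r_b1 = 72.275839, r_b2 = 126.062510
tip radii: r_a1 = 81.787500, r_a2 = 139.947500
no profile shift: α' = α, a' = a
action lengths: √(r_a1²−r_b1²) = 38.280521, √(r_a2²−r_b2²) = 60.774554
base pitch p_b = π·m·cos α = 10.560988
CR = (38.280521 + 60.774554 − 214.465000·sin 22.36100°)/10.560988 = 1.653614
contact ratio ≈ 1.6536

1.6536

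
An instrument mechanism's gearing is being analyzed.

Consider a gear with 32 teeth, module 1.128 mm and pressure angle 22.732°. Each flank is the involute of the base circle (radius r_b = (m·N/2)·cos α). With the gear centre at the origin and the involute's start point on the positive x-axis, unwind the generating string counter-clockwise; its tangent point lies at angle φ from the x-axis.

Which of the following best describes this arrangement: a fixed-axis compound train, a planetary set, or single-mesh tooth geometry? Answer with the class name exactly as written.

single-mesh tooth geometry

single-mesh involute tooth geometry (32T wheel at module 1.128)
classification: single-mesh tooth geometry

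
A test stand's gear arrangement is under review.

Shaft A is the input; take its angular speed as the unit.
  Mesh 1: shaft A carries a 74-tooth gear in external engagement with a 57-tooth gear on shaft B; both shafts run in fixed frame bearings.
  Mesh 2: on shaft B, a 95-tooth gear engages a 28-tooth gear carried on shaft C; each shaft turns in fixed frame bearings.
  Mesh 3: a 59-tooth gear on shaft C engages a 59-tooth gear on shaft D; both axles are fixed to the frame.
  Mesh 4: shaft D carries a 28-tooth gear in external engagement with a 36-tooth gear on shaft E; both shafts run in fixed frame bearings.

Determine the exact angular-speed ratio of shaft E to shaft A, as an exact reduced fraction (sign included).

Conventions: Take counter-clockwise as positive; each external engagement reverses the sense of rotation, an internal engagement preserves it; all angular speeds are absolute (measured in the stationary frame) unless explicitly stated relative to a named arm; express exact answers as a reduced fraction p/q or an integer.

class = fixed-axis compound train [4 meshes; 4 ratios multiply, 4 sense flips]
mesh 1 [74T→57T]: running ratio 74/57, sense −
mesh 2 [95T→28T]: running ratio 185/42, sense +
mesh 3 [59T→59T]: running ratio 185/42, sense −
mesh 4 [28T→36T]: running ratio 185/54, sense +
ω_out/ω_in = 185/54

185/54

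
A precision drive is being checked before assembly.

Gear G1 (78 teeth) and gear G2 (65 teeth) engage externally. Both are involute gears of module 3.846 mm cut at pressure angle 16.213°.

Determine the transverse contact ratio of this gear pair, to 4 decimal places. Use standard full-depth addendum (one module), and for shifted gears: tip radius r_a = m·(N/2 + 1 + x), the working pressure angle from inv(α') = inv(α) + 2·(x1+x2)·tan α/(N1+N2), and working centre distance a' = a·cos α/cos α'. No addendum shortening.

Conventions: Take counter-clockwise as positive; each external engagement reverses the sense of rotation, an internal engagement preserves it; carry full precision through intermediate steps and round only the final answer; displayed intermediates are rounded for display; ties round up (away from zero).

single-mesh involute tooth geometry (78T engaging 65T at module 3.846)
base radii: r_b1 = 144.028793, r_b2 = 120.023994
tip radii: r_a1 = 153.840000, r_a2 = 128.841000
no profile shift: α' = α, a' = a
action lengths: √(r_a1²−r_b1²) = 54.059712, √(r_a2²−r_b2²) = 46.842760
base pitch p_b = π·m·cos α = 11.602046
CR = (54.059712 + 46.842760 − 274.989000·sin 16.21300°)/11.602046 = 2.079209
contact ratio ≈ 2.0792

2.0792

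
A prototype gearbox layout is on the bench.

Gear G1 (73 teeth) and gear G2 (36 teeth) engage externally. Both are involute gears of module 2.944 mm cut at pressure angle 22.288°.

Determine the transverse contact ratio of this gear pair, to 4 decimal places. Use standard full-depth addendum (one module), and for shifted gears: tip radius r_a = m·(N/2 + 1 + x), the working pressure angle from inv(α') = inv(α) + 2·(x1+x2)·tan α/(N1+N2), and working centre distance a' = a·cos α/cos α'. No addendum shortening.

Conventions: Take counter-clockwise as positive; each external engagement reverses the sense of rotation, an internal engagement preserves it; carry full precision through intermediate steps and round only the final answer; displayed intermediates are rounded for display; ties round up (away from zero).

1.6416

class = single-mesh tooth geometry [involute pair 73T × 36T, m = 2.944]
base radii: r_b1 = 99.427873, r_b2 = 49.032924
tip radii: r_a1 = 110.400000, r_a2 = 55.936000
no profile shift: α' = α, a' = a
action lengths: √(r_a1²−r_b1²) = 47.981851, √(r_a2²−r_b2²) = 26.918553
base pitch p_b = π·m·cos α = 8.557860
CR = (47.981851 + 26.918553 − 160.448000·sin 22.28800°)/8.557860 = 1.641592
contact ratio ≈ 1.6416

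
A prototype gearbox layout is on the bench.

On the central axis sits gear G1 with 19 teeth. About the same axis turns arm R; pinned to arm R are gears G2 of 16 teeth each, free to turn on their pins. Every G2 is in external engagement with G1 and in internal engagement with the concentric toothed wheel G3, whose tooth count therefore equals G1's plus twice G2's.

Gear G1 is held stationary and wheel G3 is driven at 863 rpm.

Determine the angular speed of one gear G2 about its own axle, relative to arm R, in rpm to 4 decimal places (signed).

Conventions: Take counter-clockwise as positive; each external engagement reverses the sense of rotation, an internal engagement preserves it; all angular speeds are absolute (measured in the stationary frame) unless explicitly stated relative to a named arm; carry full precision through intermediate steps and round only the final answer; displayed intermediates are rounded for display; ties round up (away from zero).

recognized (axles ride arm R): planetary set, 19/16/51 teeth
normalise by the input: solve with ω_ring = 1, then scale by 863 rpm
ring teeth: 19 + 2·16 = 51
19(ω_sun−ω_arm) = −51(ω_ring−ω_arm),  ω_sun = 0, ω_ring = 1
19(0−ω_arm) = −51(1−ω_arm)  ⇒  70·ω_arm = 51  ⇒  ω_arm = 51/70
sun–planet mesh: 19·(0−51/70) = −16·(ω_p−ω_arm)  ⇒  ω_p−ω_arm = 969/1120
scale: ω_p−ω_arm = 969/1120 × 863 rpm = +746.6491 rpm

+746.6491 rpm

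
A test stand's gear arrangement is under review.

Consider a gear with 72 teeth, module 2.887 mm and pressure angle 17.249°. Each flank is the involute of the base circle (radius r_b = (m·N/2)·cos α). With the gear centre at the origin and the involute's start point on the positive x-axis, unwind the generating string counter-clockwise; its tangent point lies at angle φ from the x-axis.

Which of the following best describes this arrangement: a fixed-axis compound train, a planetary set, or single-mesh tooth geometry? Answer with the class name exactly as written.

single-mesh tooth geometry

topology: single-mesh involute geometry — m = 2.887, N = 72
classification: single-mesh tooth geometry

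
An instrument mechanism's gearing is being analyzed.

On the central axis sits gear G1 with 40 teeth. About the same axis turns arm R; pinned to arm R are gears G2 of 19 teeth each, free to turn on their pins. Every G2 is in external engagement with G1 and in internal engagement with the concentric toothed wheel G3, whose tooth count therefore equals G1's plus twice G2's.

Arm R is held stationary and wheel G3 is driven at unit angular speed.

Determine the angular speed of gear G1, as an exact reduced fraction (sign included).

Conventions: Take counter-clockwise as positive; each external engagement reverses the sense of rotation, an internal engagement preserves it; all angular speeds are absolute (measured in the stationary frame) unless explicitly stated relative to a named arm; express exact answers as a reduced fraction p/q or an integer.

recognized (axles ride arm R): planetary set, 40/19/78 teeth
ring teeth: 40 + 2·19 = 78
40(ω_sun−ω_arm) = −78(ω_ring−ω_arm),  ω_arm = 0, ω_ring = 1
ω_sun = 0 − (78/40)(1−0) = -39/20
exact speed ratio = -39/20

-39/20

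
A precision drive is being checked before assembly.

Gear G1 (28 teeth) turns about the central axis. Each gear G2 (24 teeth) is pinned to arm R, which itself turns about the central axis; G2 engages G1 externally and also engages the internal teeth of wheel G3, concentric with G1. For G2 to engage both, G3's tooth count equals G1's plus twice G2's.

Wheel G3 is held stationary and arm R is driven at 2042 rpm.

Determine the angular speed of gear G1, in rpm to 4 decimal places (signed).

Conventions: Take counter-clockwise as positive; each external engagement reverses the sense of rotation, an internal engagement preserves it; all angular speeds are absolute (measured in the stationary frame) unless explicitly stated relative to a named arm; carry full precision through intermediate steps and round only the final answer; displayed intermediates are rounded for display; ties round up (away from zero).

recognized (axles ride arm R): planetary set, 28/24/76 teeth
normalise by the input: solve with ω_arm = 1, then scale by 2042 rpm
ring teeth: 28 + 2·24 = 76
28(ω_sun−ω_arm) = −76(ω_ring−ω_arm),  ω_ring = 0, ω_arm = 1
ω_sun = 1 − (76/28)(0−1) = 26/7
scale: ω_sun = 26/7 × 2042 rpm = +7584.5714 rpm

+7584.5714 rpm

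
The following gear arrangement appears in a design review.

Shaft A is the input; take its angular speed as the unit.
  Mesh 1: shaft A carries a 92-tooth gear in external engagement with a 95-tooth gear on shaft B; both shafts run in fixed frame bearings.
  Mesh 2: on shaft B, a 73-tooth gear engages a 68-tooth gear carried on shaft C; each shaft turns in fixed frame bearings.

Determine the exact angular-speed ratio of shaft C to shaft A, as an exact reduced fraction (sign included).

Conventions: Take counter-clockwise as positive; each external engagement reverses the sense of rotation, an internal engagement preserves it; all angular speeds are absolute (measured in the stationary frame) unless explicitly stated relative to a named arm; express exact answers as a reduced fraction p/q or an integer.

class = fixed-axis compound train [2 meshes; 2 ratios multiply, 2 sense flips]
mesh 1 [92T→95T]: running ratio 92/95, sense −
mesh 2 [73T→68T]: running ratio 1679/1615, sense +
ω_out/ω_in = 1679/1615

1679/1615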